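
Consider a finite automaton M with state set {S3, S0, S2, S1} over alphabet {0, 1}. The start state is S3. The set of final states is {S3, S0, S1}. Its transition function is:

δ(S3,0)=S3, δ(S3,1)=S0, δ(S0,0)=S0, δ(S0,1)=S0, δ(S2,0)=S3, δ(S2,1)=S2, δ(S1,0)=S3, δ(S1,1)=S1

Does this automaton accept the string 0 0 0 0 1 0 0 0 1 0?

Yes

start at S3
read '0': S3 → S3
read '0': S3 → S3
read '0': S3 → S3
read '0': S3 → S3
read '1': S3 → S0
read '0': S0 → S0
read '0': S0 → S0
read '0': S0 → S0
read '1': S0 → S0
read '0': S0 → S0
End state S0 is accepting.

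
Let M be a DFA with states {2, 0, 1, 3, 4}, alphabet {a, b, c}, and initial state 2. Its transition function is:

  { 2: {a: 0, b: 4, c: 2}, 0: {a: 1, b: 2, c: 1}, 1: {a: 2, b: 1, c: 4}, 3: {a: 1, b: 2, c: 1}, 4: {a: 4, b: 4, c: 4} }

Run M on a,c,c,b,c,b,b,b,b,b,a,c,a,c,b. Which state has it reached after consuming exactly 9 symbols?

2 → 0 → 1 → 4 → 4 → 4 → 4 → 4 → 4 → 4
After 9 symbols: 4.

4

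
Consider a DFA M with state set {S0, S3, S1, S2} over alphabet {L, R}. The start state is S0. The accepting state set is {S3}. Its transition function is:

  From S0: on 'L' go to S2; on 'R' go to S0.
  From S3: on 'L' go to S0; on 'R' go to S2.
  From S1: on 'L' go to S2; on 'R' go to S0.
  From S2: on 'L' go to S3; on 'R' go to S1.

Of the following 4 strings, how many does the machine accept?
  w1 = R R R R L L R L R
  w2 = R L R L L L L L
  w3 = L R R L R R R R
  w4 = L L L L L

2

w1:
  start at S0
  read 'R': S0 → S0
  read 'R': S0 → S0
  read 'R': S0 → S0
  read 'R': S0 → S0
  read 'L': S0 → S2
  read 'L': S2 → S3
  read 'R': S3 → S2
  read 'L': S2 → S3
  read 'R': S3 → S2
  end S2, rejected
w2:
  start at S0
  read 'R': S0 → S0
  read 'L': S0 → S2
  read 'R': S2 → S1
  read 'L': S1 → S2
  read 'L': S2 → S3
  read 'L': S3 → S0
  read 'L': S0 → S2
  read 'L': S2 → S3
  end S3, accepted
w3:
  start at S0
  read 'L': S0 → S2
  read 'R': S2 → S1
  read 'R': S1 → S0
  read 'L': S0 → S2
  read 'R': S2 → S1
  read 'R': S1 → S0
  read 'R': S0 → S0
  read 'R': S0 → S0
  end S0, rejected
w4:
  start at S0
  read 'L': S0 → S2
  read 'L': S2 → S3
  read 'L': S3 → S0
  read 'L': S0 → S2
  read 'L': S2 → S3
  end S3, accepted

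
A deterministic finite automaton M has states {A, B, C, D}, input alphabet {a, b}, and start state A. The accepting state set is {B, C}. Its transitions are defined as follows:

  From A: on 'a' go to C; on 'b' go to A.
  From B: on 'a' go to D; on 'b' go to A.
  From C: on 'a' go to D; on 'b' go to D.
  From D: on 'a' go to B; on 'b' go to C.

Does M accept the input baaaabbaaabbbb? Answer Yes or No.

No

Trace: A -b-> A -a-> C -a-> D -a-> B -a-> D -b-> C -b-> D -a-> B -a-> D -a-> B -b-> A -b-> A -b-> A -b-> A
End state A is not accepting.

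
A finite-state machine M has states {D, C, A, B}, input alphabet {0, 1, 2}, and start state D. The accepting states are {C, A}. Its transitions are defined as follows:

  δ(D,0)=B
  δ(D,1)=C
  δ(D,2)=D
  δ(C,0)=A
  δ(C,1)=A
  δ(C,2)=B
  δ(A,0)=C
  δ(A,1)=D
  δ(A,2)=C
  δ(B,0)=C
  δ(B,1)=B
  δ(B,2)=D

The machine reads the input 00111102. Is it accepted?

No

start at D
read '0': D → B
read '0': B → C
read '1': C → A
read '1': A → D
read '1': D → C
read '1': C → A
read '0': A → C
read '2': C → B
End state B is not accepting.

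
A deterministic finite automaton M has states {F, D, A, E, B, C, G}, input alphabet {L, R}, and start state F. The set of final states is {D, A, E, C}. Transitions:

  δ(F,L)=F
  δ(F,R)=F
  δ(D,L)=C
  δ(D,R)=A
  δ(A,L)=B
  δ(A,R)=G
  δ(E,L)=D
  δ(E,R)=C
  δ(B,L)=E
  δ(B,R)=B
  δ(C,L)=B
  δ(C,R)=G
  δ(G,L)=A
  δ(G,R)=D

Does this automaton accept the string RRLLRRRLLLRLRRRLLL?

No

Trace: F -R-> F -R-> F -L-> F -L-> F -R-> F -R-> F -R-> F -L-> F -L-> F -L-> F -R-> F -L-> F -R-> F -R-> F -R-> F -L-> F -L-> F -L-> F
End state F is not accepting.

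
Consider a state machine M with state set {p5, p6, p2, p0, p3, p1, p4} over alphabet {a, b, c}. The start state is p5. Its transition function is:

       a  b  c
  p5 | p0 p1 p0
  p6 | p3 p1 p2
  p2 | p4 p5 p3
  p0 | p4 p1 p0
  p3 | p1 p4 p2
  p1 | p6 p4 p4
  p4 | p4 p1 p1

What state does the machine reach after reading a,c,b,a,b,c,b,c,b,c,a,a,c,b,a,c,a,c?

p2

start at p5
read 'a': p5 → p0
read 'c': p0 → p0
read 'b': p0 → p1
read 'a': p1 → p6
read 'b': p6 → p1
read 'c': p1 → p4
read 'b': p4 → p1
read 'c': p1 → p4
read 'b': p4 → p1
read 'c': p1 → p4
read 'a': p4 → p4
read 'a': p4 → p4
read 'c': p4 → p1
read 'b': p1 → p4
read 'a': p4 → p4
read 'c': p4 → p1
read 'a': p1 → p6
read 'c': p6 → p2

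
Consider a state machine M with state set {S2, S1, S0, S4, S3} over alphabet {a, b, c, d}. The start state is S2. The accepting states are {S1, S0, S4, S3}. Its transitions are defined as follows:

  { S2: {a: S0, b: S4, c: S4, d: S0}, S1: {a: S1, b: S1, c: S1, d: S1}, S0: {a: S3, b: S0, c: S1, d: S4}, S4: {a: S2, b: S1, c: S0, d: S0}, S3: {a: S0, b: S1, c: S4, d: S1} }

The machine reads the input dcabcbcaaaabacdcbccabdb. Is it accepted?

Trace: S2 -d-> S0 -c-> S1 -a-> S1 -b-> S1 -c-> S1 -b-> S1 -c-> S1 -a-> S1 -a-> S1 -a-> S1 -a-> S1 -b-> S1 -a-> S1 -c-> S1 -d-> S1 -c-> S1 -b-> S1 -c-> S1 -c-> S1 -a-> S1 -b-> S1 -d-> S1 -b-> S1
End state S1 is accepting.

Yes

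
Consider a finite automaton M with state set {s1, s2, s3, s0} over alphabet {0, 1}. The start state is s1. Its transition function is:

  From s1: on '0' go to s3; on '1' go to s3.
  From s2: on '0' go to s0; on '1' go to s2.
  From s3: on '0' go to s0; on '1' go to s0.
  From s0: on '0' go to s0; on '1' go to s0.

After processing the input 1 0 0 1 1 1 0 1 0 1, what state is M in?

s0

s1 → s3 → s0 → s0 → s0 → s0 → s0 → s0 → s0 → s0 → s0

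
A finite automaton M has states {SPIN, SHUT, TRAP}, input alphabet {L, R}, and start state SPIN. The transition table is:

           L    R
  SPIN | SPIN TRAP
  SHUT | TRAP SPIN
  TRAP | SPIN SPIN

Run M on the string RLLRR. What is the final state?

Trace: SPIN -R-> TRAP -L-> SPIN -L-> SPIN -R-> TRAP -R-> SPIN

SPIN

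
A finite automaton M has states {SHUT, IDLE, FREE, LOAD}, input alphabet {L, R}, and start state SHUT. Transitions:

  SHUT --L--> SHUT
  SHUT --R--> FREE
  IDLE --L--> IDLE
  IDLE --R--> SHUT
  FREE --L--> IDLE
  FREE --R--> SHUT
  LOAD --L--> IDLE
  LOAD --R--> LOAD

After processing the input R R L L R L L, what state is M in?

start at SHUT
read 'R': SHUT → FREE
read 'R': FREE → SHUT
read 'L': SHUT → SHUT
read 'L': SHUT → SHUT
read 'R': SHUT → FREE
read 'L': FREE → IDLE
read 'L': IDLE → IDLE

IDLE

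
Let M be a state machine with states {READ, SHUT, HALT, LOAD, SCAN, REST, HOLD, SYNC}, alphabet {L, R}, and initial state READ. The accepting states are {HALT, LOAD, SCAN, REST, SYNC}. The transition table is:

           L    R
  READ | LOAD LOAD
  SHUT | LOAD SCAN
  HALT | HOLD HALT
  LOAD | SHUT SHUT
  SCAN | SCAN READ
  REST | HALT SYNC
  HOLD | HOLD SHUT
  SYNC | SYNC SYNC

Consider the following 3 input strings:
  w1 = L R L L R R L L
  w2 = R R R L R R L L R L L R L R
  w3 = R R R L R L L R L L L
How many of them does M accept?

w1: Trace: READ -L-> LOAD -R-> SHUT -L-> LOAD -L-> SHUT -R-> SCAN -R-> READ -L-> LOAD -L-> SHUT  → end SHUT, rejected
w2: Trace: READ -R-> LOAD -R-> SHUT -R-> SCAN -L-> SCAN -R-> READ -R-> LOAD -L-> SHUT -L-> LOAD -R-> SHUT -L-> LOAD -L-> SHUT -R-> SCAN -L-> SCAN -R-> READ  → end READ, rejected
w3: Trace: READ -R-> LOAD -R-> SHUT -R-> SCAN -L-> SCAN -R-> READ -L-> LOAD -L-> SHUT -R-> SCAN -L-> SCAN -L-> SCAN -L-> SCAN  → end SCAN, accepted

1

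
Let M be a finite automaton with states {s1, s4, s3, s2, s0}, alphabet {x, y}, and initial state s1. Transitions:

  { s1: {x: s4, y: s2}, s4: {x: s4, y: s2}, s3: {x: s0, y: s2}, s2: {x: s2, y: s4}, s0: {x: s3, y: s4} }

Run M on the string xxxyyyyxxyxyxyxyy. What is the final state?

start at s1
read 'x': s1 → s4
read 'x': s4 → s4
read 'x': s4 → s4
read 'y': s4 → s2
read 'y': s2 → s4
read 'y': s4 → s2
read 'y': s2 → s4
read 'x': s4 → s4
read 'x': s4 → s4
read 'y': s4 → s2
read 'x': s2 → s2
read 'y': s2 → s4
read 'x': s4 → s4
read 'y': s4 → s2
read 'x': s2 → s2
read 'y': s2 → s4
read 'y': s4 → s2

s2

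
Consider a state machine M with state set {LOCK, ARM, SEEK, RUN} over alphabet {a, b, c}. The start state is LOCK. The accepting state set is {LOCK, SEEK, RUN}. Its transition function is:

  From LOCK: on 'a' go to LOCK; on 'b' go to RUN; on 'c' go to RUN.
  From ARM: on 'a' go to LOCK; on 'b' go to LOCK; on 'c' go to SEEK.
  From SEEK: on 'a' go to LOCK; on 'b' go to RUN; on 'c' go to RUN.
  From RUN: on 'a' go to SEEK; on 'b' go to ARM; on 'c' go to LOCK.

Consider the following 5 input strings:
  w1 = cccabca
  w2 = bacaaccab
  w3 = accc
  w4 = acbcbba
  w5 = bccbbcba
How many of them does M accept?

w1: Trace: LOCK -c-> RUN -c-> LOCK -c-> RUN -a-> SEEK -b-> RUN -c-> LOCK -a-> LOCK  → end LOCK, accepted
w2: Trace: LOCK -b-> RUN -a-> SEEK -c-> RUN -a-> SEEK -a-> LOCK -c-> RUN -c-> LOCK -a-> LOCK -b-> RUN  → end RUN, accepted
w3: Trace: LOCK -a-> LOCK -c-> RUN -c-> LOCK -c-> RUN  → end RUN, accepted
w4: Trace: LOCK -a-> LOCK -c-> RUN -b-> ARM -c-> SEEK -b-> RUN -b-> ARM -a-> LOCK  → end LOCK, accepted
w5: Trace: LOCK -b-> RUN -c-> LOCK -c-> RUN -b-> ARM -b-> LOCK -c-> RUN -b-> ARM -a-> LOCK  → end LOCK, accepted

5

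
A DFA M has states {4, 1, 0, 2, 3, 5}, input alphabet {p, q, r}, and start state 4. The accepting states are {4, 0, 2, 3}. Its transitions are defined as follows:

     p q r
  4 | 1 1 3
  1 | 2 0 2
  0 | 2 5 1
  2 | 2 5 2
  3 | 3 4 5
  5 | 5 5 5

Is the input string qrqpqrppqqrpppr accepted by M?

No

start at 4
read 'q': 4 → 1
read 'r': 1 → 2
read 'q': 2 → 5
read 'p': 5 → 5
read 'q': 5 → 5
read 'r': 5 → 5
read 'p': 5 → 5
read 'p': 5 → 5
read 'q': 5 → 5
read 'q': 5 → 5
read 'r': 5 → 5
read 'p': 5 → 5
read 'p': 5 → 5
read 'p': 5 → 5
read 'r': 5 → 5
End state 5 is not accepting.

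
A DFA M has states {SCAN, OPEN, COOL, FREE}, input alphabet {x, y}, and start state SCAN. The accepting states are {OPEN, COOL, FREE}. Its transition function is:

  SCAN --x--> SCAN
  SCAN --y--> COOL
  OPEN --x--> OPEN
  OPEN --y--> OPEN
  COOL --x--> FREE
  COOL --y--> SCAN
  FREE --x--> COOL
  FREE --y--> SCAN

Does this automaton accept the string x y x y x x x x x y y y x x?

SCAN → SCAN → COOL → FREE → SCAN → SCAN → SCAN → SCAN → SCAN → SCAN → COOL → SCAN → COOL → FREE → COOL
End state COOL is accepting.

Yes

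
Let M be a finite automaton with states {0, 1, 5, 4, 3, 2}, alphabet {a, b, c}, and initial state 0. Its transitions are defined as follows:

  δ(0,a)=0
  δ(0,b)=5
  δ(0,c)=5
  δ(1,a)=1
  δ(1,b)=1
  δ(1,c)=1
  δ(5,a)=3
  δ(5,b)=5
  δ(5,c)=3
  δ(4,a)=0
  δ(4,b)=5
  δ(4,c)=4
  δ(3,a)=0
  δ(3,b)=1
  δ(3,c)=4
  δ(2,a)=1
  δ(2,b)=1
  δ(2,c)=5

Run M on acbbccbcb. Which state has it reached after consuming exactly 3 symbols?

5

start at 0
read 'a': 0 → 0
read 'c': 0 → 5
read 'b': 5 → 5
After 3 symbols: 5.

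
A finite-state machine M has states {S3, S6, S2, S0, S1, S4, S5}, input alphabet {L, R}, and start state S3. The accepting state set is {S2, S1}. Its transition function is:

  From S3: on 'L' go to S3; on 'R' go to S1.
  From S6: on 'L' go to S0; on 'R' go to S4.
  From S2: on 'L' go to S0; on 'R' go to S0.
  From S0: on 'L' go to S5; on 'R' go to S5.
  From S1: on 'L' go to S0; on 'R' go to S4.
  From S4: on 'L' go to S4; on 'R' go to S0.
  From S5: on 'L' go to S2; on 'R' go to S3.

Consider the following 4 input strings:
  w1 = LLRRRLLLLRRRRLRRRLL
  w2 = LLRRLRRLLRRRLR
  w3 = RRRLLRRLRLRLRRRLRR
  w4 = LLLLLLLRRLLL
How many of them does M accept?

1

w1: S3 → S3 → S3 → S1 → S4 → S0 → S5 → S2 → S0 → S5 → S3 → S1 → S4 → S0 → S5 → S3 → S1 → S4 → S4 → S4  → end S4, rejected
w2: S3 → S3 → S3 → S1 → S4 → S4 → S0 → S5 → S2 → S0 → S5 → S3 → S1 → S0 → S5  → end S5, rejected
w3: S3 → S1 → S4 → S0 → S5 → S2 → S0 → S5 → S2 → S0 → S5 → S3 → S3 → S1 → S4 → S0 → S5 → S3 → S1  → end S1, accepted
w4: S3 → S3 → S3 → S3 → S3 → S3 → S3 → S3 → S1 → S4 → S4 → S4 → S4  → end S4, rejected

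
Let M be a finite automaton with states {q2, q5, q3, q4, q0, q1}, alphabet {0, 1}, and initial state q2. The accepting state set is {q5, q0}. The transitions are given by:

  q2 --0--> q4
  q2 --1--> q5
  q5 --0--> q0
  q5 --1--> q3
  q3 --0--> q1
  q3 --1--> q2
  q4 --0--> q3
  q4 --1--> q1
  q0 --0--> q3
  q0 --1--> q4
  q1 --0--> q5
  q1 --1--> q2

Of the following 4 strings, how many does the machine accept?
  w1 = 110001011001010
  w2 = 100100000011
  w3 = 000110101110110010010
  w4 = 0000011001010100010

2

w1: q2 → q5 → q3 → q1 → q5 → q0 → q4 → q3 → q2 → q5 → q0 → q3 → q2 → q4 → q1 → q5  → end q5, accepted
w2: q2 → q5 → q0 → q3 → q2 → q4 → q3 → q1 → q5 → q0 → q3 → q2 → q5  → end q5, accepted
w3: q2 → q4 → q3 → q1 → q2 → q5 → q0 → q4 → q3 → q2 → q5 → q3 → q1 → q2 → q5 → q0 → q3 → q2 → q4 → q3 → q2 → q4  → end q4, rejected
w4: q2 → q4 → q3 → q1 → q5 → q0 → q4 → q1 → q5 → q0 → q4 → q3 → q2 → q4 → q1 → q5 → q0 → q3 → q2 → q4  → end q4, rejected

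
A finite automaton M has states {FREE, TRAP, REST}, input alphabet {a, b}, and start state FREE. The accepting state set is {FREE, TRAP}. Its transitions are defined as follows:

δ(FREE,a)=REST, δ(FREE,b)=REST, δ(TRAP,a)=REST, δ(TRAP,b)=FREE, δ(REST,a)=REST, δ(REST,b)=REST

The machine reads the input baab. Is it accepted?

FREE → REST → REST → REST → REST
End state REST is not accepting.

No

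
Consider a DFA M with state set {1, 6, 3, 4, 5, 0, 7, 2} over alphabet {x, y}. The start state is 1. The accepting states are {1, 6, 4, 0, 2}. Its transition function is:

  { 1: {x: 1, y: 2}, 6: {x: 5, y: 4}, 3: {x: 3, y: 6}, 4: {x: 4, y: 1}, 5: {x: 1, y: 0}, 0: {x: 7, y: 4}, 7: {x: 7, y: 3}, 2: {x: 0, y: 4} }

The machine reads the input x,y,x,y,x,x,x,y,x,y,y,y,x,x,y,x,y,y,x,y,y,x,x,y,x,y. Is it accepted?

Trace: 1 -x-> 1 -y-> 2 -x-> 0 -y-> 4 -x-> 4 -x-> 4 -x-> 4 -y-> 1 -x-> 1 -y-> 2 -y-> 4 -y-> 1 -x-> 1 -x-> 1 -y-> 2 -x-> 0 -y-> 4 -y-> 1 -x-> 1 -y-> 2 -y-> 4 -x-> 4 -x-> 4 -y-> 1 -x-> 1 -y-> 2
End state 2 is accepting.

Yes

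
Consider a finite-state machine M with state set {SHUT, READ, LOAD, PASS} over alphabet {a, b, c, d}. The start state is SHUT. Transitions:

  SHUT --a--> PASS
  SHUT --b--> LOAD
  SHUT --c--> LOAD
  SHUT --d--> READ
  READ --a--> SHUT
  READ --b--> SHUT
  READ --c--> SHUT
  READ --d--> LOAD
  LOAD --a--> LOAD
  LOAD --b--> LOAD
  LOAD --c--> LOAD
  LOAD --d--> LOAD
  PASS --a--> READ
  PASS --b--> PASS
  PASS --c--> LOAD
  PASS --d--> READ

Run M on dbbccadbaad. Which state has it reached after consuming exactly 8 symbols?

LOAD

Trace: SHUT -d-> READ -b-> SHUT -b-> LOAD -c-> LOAD -c-> LOAD -a-> LOAD -d-> LOAD -b-> LOAD
After 8 symbols: LOAD.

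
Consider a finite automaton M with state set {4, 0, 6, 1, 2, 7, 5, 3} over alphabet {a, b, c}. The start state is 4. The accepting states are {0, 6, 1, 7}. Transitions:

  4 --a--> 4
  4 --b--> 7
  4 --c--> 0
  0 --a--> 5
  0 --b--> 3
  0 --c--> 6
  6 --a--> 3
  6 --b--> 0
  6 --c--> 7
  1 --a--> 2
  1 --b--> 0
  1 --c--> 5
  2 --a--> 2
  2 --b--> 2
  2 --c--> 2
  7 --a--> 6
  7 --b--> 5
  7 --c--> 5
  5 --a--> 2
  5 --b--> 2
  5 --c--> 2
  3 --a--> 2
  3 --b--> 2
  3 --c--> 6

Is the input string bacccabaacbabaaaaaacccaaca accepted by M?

start at 4
read 'b': 4 → 7
read 'a': 7 → 6
read 'c': 6 → 7
read 'c': 7 → 5
read 'c': 5 → 2
read 'a': 2 → 2
read 'b': 2 → 2
read 'a': 2 → 2
read 'a': 2 → 2
read 'c': 2 → 2
read 'b': 2 → 2
read 'a': 2 → 2
read 'b': 2 → 2
read 'a': 2 → 2
read 'a': 2 → 2
read 'a': 2 → 2
read 'a': 2 → 2
read 'a': 2 → 2
read 'a': 2 → 2
read 'c': 2 → 2
read 'c': 2 → 2
read 'c': 2 → 2
read 'a': 2 → 2
read 'a': 2 → 2
read 'c': 2 → 2
read 'a': 2 → 2
End state 2 is not accepting.

No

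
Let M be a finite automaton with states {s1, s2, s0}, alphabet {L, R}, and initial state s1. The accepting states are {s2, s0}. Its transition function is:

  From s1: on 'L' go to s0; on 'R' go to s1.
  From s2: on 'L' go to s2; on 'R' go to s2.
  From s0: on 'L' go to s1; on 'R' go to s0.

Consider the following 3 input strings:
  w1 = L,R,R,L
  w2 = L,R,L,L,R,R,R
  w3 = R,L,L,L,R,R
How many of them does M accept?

2

w1: Trace: s1 -L-> s0 -R-> s0 -R-> s0 -L-> s1  → end s1, rejected
w2: Trace: s1 -L-> s0 -R-> s0 -L-> s1 -L-> s0 -R-> s0 -R-> s0 -R-> s0  → end s0, accepted
w3: Trace: s1 -R-> s1 -L-> s0 -L-> s1 -L-> s0 -R-> s0 -R-> s0  → end s0, accepted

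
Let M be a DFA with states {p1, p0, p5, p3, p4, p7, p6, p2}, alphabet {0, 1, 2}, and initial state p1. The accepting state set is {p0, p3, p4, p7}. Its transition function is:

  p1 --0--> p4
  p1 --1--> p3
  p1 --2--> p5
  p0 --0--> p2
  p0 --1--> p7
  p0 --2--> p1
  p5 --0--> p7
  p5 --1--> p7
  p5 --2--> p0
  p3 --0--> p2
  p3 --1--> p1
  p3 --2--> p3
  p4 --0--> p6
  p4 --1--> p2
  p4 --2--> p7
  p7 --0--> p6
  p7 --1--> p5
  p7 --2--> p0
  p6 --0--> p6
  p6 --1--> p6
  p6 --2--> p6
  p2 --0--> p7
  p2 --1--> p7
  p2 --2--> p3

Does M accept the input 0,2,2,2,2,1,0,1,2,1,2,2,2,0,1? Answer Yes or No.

p1 → p4 → p7 → p0 → p1 → p5 → p7 → p6 → p6 → p6 → p6 → p6 → p6 → p6 → p6 → p6
End state p6 is not accepting.

No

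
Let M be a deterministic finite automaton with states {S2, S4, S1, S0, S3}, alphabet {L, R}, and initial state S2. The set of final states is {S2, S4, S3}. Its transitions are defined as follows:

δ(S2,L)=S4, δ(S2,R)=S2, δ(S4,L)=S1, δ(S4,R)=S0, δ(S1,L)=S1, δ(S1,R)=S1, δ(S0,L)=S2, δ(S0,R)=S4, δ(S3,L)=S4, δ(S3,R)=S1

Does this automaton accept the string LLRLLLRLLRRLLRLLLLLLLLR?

S2 → S4 → S1 → S1 → S1 → S1 → S1 → S1 → S1 → S1 → S1 → S1 → S1 → S1 → S1 → S1 → S1 → S1 → S1 → S1 → S1 → S1 → S1 → S1
End state S1 is not accepting.

No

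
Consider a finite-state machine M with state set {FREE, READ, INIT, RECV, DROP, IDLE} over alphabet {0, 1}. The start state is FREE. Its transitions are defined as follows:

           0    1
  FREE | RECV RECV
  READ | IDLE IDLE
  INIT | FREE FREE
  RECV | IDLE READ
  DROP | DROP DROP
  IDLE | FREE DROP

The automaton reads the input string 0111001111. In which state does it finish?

DROP

start at FREE
read '0': FREE → RECV
read '1': RECV → READ
read '1': READ → IDLE
read '1': IDLE → DROP
read '0': DROP → DROP
read '0': DROP → DROP
read '1': DROP → DROP
read '1': DROP → DROP
read '1': DROP → DROP
read '1': DROP → DROP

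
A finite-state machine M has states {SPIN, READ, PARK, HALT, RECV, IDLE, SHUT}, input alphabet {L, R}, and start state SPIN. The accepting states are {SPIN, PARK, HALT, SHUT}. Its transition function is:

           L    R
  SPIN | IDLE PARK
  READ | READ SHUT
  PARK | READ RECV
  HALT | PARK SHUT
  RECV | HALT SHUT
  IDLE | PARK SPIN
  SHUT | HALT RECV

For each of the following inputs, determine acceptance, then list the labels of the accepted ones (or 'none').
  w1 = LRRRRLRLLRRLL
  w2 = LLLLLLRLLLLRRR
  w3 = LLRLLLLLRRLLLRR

w1: SPIN → IDLE → SPIN → PARK → RECV → SHUT → HALT → SHUT → HALT → PARK → RECV → SHUT → HALT → PARK  → end PARK, accepted
w2: SPIN → IDLE → PARK → READ → READ → READ → READ → SHUT → HALT → PARK → READ → READ → SHUT → RECV → SHUT  → end SHUT, accepted
w3: SPIN → IDLE → PARK → RECV → HALT → PARK → READ → READ → READ → SHUT → RECV → HALT → PARK → READ → SHUT → RECV  → end RECV, rejected

w1, w2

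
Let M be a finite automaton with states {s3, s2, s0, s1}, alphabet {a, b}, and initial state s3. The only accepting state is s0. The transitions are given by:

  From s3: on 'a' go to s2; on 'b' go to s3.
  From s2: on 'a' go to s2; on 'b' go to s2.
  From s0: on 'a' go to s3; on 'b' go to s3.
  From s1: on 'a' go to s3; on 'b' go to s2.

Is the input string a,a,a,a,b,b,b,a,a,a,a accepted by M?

s3 → s2 → s2 → s2 → s2 → s2 → s2 → s2 → s2 → s2 → s2 → s2
End state s2 is not accepting.

No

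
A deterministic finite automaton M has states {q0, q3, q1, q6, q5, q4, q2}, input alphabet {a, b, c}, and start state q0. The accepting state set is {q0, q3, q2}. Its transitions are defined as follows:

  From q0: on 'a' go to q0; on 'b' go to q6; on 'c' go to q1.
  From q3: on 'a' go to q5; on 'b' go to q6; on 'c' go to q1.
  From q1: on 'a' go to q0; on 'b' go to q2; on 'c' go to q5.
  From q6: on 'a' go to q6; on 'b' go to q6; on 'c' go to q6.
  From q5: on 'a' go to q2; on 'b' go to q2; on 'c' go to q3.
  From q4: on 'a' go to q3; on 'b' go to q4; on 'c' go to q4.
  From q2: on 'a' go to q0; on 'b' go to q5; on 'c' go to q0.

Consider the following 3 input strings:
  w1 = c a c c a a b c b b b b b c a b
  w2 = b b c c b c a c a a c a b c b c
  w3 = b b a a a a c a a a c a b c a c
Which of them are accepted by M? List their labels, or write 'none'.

w1: q0 → q1 → q0 → q1 → q5 → q2 → q0 → q6 → q6 → q6 → q6 → q6 → q6 → q6 → q6 → q6 → q6  → end q6, rejected
w2: q0 → q6 → q6 → q6 → q6 → q6 → q6 → q6 → q6 → q6 → q6 → q6 → q6 → q6 → q6 → q6 → q6  → end q6, rejected
w3: q0 → q6 → q6 → q6 → q6 → q6 → q6 → q6 → q6 → q6 → q6 → q6 → q6 → q6 → q6 → q6 → q6  → end q6, rejected

none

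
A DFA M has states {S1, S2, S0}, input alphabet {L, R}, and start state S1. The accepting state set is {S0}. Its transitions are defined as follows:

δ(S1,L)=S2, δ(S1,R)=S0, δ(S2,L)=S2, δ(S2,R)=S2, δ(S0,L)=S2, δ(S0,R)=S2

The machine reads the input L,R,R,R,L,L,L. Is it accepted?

start at S1
read 'L': S1 → S2
read 'R': S2 → S2
read 'R': S2 → S2
read 'R': S2 → S2
read 'L': S2 → S2
read 'L': S2 → S2
read 'L': S2 → S2
End state S2 is not accepting.

No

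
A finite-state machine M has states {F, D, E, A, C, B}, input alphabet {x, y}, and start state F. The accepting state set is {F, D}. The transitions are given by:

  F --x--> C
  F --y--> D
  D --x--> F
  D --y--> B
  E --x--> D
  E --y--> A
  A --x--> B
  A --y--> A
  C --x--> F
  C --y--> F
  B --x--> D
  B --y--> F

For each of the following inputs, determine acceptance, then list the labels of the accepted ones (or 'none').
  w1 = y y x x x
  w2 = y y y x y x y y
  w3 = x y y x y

w1:
  start at F
  read 'y': F → D
  read 'y': D → B
  read 'x': B → D
  read 'x': D → F
  read 'x': F → C
  end C, rejected
w2:
  start at F
  read 'y': F → D
  read 'y': D → B
  read 'y': B → F
  read 'x': F → C
  read 'y': C → F
  read 'x': F → C
  read 'y': C → F
  read 'y': F → D
  end D, accepted
w3:
  start at F
  read 'x': F → C
  read 'y': C → F
  read 'y': F → D
  read 'x': D → F
  read 'y': F → D
  end D, accepted

w2, w3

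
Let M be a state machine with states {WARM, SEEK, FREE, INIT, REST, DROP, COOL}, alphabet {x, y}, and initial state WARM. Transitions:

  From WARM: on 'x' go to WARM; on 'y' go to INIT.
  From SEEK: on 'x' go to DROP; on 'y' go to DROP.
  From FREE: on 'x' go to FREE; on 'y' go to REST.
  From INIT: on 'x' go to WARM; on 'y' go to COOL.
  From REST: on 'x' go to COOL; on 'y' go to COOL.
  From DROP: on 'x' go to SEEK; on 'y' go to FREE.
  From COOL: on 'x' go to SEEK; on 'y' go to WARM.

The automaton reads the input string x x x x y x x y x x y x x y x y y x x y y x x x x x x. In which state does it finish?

SEEK

WARM → WARM → WARM → WARM → WARM → INIT → WARM → WARM → INIT → WARM → WARM → INIT → WARM → WARM → INIT → WARM → INIT → COOL → SEEK → DROP → FREE → REST → COOL → SEEK → DROP → SEEK → DROP → SEEK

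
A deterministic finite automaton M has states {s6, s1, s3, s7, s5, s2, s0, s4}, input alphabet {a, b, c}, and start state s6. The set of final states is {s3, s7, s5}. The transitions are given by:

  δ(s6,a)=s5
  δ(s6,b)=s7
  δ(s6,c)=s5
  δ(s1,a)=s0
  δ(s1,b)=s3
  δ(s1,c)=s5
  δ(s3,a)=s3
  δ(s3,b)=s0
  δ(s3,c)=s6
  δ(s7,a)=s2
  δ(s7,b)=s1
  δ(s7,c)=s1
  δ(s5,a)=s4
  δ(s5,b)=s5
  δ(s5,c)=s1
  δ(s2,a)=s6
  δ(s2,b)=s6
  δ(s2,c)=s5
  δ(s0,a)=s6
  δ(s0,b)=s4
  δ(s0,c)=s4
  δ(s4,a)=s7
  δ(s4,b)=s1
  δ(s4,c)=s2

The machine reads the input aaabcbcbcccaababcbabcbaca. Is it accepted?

start at s6
read 'a': s6 → s5
read 'a': s5 → s4
read 'a': s4 → s7
read 'b': s7 → s1
read 'c': s1 → s5
read 'b': s5 → s5
read 'c': s5 → s1
read 'b': s1 → s3
read 'c': s3 → s6
read 'c': s6 → s5
read 'c': s5 → s1
read 'a': s1 → s0
read 'a': s0 → s6
read 'b': s6 → s7
read 'a': s7 → s2
read 'b': s2 → s6
read 'c': s6 → s5
read 'b': s5 → s5
read 'a': s5 → s4
read 'b': s4 → s1
read 'c': s1 → s5
read 'b': s5 → s5
read 'a': s5 → s4
read 'c': s4 → s2
read 'a': s2 → s6
End state s6 is not accepting.

No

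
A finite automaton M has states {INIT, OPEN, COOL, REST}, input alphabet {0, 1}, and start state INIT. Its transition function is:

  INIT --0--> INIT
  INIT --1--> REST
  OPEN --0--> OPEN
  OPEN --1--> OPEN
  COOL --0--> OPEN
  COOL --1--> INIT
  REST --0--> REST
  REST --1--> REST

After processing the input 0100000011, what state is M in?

Trace: INIT -0-> INIT -1-> REST -0-> REST -0-> REST -0-> REST -0-> REST -0-> REST -0-> REST -1-> REST -1-> REST

REST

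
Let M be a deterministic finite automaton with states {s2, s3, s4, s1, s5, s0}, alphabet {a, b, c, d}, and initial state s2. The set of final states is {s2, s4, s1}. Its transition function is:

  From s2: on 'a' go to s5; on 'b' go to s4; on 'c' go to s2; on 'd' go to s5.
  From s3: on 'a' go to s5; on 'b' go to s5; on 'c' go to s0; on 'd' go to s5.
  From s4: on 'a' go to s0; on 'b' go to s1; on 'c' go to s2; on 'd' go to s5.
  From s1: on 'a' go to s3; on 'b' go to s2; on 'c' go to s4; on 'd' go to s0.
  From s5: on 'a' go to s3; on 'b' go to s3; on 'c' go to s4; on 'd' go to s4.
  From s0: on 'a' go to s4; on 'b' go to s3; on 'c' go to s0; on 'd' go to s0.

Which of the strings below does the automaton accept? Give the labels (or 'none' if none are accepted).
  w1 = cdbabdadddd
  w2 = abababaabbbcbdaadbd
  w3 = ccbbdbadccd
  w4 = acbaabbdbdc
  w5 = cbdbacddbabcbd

w1

w1: Trace: s2 -c-> s2 -d-> s5 -b-> s3 -a-> s5 -b-> s3 -d-> s5 -a-> s3 -d-> s5 -d-> s4 -d-> s5 -d-> s4  → end s4, accepted
w2: Trace: s2 -a-> s5 -b-> s3 -a-> s5 -b-> s3 -a-> s5 -b-> s3 -a-> s5 -a-> s3 -b-> s5 -b-> s3 -b-> s5 -c-> s4 -b-> s1 -d-> s0 -a-> s4 -a-> s0 -d-> s0 -b-> s3 -d-> s5  → end s5, rejected
w3: Trace: s2 -c-> s2 -c-> s2 -b-> s4 -b-> s1 -d-> s0 -b-> s3 -a-> s5 -d-> s4 -c-> s2 -c-> s2 -d-> s5  → end s5, rejected
w4: Trace: s2 -a-> s5 -c-> s4 -b-> s1 -a-> s3 -a-> s5 -b-> s3 -b-> s5 -d-> s4 -b-> s1 -d-> s0 -c-> s0  → end s0, rejected
w5: Trace: s2 -c-> s2 -b-> s4 -d-> s5 -b-> s3 -a-> s5 -c-> s4 -d-> s5 -d-> s4 -b-> s1 -a-> s3 -b-> s5 -c-> s4 -b-> s1 -d-> s0  → end s0, rejected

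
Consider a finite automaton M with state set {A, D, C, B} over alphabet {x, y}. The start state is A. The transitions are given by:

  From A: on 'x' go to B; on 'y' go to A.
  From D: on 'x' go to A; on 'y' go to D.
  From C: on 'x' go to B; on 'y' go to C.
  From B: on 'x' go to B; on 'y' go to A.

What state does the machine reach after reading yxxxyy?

start at A
read 'y': A → A
read 'x': A → B
read 'x': B → B
read 'x': B → B
read 'y': B → A
read 'y': A → A

A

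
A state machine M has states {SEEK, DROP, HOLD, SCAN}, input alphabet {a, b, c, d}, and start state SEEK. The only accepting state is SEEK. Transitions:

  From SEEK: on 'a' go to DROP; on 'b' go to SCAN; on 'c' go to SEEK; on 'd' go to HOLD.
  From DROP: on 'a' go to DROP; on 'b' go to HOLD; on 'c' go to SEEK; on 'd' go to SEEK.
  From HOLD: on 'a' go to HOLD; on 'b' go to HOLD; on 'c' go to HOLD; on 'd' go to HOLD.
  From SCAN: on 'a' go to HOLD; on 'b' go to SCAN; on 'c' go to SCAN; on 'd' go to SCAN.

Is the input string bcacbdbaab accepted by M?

Trace: SEEK -b-> SCAN -c-> SCAN -a-> HOLD -c-> HOLD -b-> HOLD -d-> HOLD -b-> HOLD -a-> HOLD -a-> HOLD -b-> HOLD
End state HOLD is not accepting.

No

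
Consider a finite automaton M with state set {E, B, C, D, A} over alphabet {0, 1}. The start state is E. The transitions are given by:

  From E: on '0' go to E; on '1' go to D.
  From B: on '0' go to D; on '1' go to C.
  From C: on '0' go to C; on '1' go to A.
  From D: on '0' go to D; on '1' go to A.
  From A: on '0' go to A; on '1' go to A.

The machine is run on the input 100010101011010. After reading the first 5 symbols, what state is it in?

start at E
read '1': E → D
read '0': D → D
read '0': D → D
read '0': D → D
read '1': D → A
After 5 symbols: A.

A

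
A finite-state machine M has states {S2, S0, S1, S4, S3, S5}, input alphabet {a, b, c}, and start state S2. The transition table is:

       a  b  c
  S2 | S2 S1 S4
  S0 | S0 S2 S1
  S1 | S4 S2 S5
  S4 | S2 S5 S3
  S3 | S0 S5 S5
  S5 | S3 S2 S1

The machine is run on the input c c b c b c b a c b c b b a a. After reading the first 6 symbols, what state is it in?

Trace: S2 -c-> S4 -c-> S3 -b-> S5 -c-> S1 -b-> S2 -c-> S4
After 6 symbols: S4.

S4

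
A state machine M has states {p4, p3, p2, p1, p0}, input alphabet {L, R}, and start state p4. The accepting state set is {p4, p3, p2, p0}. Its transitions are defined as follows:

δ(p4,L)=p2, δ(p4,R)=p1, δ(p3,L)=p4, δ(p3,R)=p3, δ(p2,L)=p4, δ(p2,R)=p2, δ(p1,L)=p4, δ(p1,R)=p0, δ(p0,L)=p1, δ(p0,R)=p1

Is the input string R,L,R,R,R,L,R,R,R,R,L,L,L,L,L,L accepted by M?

p4 → p1 → p4 → p1 → p0 → p1 → p4 → p1 → p0 → p1 → p0 → p1 → p4 → p2 → p4 → p2 → p4
End state p4 is accepting.

Yes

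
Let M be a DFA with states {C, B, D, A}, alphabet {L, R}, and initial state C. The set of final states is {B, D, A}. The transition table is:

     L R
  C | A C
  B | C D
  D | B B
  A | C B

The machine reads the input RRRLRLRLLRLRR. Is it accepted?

start at C
read 'R': C → C
read 'R': C → C
read 'R': C → C
read 'L': C → A
read 'R': A → B
read 'L': B → C
read 'R': C → C
read 'L': C → A
read 'L': A → C
read 'R': C → C
read 'L': C → A
read 'R': A → B
read 'R': B → D
End state D is accepting.

Yes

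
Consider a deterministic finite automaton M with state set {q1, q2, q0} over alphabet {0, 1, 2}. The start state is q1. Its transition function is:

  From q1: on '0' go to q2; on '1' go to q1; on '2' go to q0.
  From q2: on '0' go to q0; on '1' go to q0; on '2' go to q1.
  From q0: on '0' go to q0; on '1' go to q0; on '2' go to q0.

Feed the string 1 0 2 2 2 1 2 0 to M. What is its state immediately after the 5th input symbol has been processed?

Trace: q1 -1-> q1 -0-> q2 -2-> q1 -2-> q0 -2-> q0
After 5 symbols: q0.

q0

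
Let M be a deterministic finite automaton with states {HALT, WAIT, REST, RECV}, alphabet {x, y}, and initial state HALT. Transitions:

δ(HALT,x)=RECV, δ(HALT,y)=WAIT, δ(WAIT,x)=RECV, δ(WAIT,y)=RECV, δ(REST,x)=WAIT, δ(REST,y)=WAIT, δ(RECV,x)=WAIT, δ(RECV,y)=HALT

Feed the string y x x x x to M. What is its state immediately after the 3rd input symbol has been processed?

WAIT

Trace: HALT -y-> WAIT -x-> RECV -x-> WAIT
After 3 symbols: WAIT.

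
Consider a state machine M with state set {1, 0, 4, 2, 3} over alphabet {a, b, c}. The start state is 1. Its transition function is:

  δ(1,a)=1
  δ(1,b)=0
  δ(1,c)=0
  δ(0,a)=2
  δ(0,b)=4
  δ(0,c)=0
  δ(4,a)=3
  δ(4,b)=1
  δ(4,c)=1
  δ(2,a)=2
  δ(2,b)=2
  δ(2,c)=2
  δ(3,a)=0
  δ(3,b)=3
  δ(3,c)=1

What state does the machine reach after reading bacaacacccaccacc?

1 → 0 → 2 → 2 → 2 → 2 → 2 → 2 → 2 → 2 → 2 → 2 → 2 → 2 → 2 → 2 → 2

2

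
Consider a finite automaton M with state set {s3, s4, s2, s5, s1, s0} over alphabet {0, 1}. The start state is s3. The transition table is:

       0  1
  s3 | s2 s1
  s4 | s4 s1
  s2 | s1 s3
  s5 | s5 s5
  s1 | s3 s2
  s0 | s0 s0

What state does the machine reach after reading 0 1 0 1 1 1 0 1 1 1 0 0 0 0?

s3

Trace: s3 -0-> s2 -1-> s3 -0-> s2 -1-> s3 -1-> s1 -1-> s2 -0-> s1 -1-> s2 -1-> s3 -1-> s1 -0-> s3 -0-> s2 -0-> s1 -0-> s3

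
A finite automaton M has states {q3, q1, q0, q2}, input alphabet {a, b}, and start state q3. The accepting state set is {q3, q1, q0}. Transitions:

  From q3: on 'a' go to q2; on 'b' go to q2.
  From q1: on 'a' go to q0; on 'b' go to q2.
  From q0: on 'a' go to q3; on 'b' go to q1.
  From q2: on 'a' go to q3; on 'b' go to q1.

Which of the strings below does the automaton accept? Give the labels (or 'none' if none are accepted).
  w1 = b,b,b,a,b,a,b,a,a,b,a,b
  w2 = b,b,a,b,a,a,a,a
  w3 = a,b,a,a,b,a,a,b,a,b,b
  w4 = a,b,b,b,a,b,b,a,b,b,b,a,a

w1:
  start at q3
  read 'b': q3 → q2
  read 'b': q2 → q1
  read 'b': q1 → q2
  read 'a': q2 → q3
  read 'b': q3 → q2
  read 'a': q2 → q3
  read 'b': q3 → q2
  read 'a': q2 → q3
  read 'a': q3 → q2
  read 'b': q2 → q1
  read 'a': q1 → q0
  read 'b': q0 → q1
  end q1, accepted
w2:
  start at q3
  read 'b': q3 → q2
  read 'b': q2 → q1
  read 'a': q1 → q0
  read 'b': q0 → q1
  read 'a': q1 → q0
  read 'a': q0 → q3
  read 'a': q3 → q2
  read 'a': q2 → q3
  end q3, accepted
w3:
  start at q3
  read 'a': q3 → q2
  read 'b': q2 → q1
  read 'a': q1 → q0
  read 'a': q0 → q3
  read 'b': q3 → q2
  read 'a': q2 → q3
  read 'a': q3 → q2
  read 'b': q2 → q1
  read 'a': q1 → q0
  read 'b': q0 → q1
  read 'b': q1 → q2
  end q2, rejected
w4:
  start at q3
  read 'a': q3 → q2
  read 'b': q2 → q1
  read 'b': q1 → q2
  read 'b': q2 → q1
  read 'a': q1 → q0
  read 'b': q0 → q1
  read 'b': q1 → q2
  read 'a': q2 → q3
  read 'b': q3 → q2
  read 'b': q2 → q1
  read 'b': q1 → q2
  read 'a': q2 → q3
  read 'a': q3 → q2
  end q2, rejected

w1, w2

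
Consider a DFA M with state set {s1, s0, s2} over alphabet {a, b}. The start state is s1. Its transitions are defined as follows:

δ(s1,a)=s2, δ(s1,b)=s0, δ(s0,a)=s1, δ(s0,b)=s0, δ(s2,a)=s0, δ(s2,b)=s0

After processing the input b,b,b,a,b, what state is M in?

Trace: s1 -b-> s0 -b-> s0 -b-> s0 -a-> s1 -b-> s0

s0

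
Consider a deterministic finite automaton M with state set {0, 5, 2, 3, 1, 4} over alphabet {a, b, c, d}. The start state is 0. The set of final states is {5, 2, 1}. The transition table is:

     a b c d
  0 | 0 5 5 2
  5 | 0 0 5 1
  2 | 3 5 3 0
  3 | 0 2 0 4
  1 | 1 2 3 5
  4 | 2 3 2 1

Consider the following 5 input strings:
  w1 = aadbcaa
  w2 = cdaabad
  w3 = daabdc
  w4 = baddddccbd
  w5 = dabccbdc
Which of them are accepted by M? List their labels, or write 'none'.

w1: Trace: 0 -a-> 0 -a-> 0 -d-> 2 -b-> 5 -c-> 5 -a-> 0 -a-> 0  → end 0, rejected
w2: Trace: 0 -c-> 5 -d-> 1 -a-> 1 -a-> 1 -b-> 2 -a-> 3 -d-> 4  → end 4, rejected
w3: Trace: 0 -d-> 2 -a-> 3 -a-> 0 -b-> 5 -d-> 1 -c-> 3  → end 3, rejected
w4: Trace: 0 -b-> 5 -a-> 0 -d-> 2 -d-> 0 -d-> 2 -d-> 0 -c-> 5 -c-> 5 -b-> 0 -d-> 2  → end 2, accepted
w5: Trace: 0 -d-> 2 -a-> 3 -b-> 2 -c-> 3 -c-> 0 -b-> 5 -d-> 1 -c-> 3  → end 3, rejected

w4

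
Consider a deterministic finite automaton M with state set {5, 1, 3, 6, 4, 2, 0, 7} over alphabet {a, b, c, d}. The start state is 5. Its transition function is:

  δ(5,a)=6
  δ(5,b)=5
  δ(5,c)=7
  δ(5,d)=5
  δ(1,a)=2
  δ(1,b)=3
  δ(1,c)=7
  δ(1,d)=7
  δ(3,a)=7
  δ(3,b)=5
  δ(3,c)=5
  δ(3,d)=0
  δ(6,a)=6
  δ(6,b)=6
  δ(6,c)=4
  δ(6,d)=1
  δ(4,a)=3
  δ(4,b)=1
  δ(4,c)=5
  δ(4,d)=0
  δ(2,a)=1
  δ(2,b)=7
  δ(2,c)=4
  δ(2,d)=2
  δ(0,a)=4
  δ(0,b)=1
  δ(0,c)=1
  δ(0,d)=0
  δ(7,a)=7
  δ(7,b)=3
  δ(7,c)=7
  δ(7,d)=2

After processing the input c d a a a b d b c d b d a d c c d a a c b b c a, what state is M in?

6

5 → 7 → 2 → 1 → 2 → 1 → 3 → 0 → 1 → 7 → 2 → 7 → 2 → 1 → 7 → 7 → 7 → 2 → 1 → 2 → 4 → 1 → 3 → 5 → 6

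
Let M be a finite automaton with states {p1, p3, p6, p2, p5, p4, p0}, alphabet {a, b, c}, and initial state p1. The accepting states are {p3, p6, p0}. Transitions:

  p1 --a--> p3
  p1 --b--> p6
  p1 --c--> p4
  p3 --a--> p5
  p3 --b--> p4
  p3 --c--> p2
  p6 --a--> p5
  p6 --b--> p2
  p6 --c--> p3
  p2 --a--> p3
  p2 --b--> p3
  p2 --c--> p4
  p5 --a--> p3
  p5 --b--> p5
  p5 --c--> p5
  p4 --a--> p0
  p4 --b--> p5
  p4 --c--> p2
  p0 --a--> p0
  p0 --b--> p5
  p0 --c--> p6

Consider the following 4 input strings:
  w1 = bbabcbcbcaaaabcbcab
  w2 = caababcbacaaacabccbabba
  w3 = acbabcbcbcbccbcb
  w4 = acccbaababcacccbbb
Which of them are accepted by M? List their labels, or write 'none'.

w2

w1:
  start at p1
  read 'b': p1 → p6
  read 'b': p6 → p2
  read 'a': p2 → p3
  read 'b': p3 → p4
  read 'c': p4 → p2
  read 'b': p2 → p3
  read 'c': p3 → p2
  read 'b': p2 → p3
  read 'c': p3 → p2
  read 'a': p2 → p3
  read 'a': p3 → p5
  read 'a': p5 → p3
  read 'a': p3 → p5
  read 'b': p5 → p5
  read 'c': p5 → p5
  read 'b': p5 → p5
  read 'c': p5 → p5
  read 'a': p5 → p3
  read 'b': p3 → p4
  end p4, rejected
w2:
  start at p1
  read 'c': p1 → p4
  read 'a': p4 → p0
  read 'a': p0 → p0
  read 'b': p0 → p5
  read 'a': p5 → p3
  read 'b': p3 → p4
  read 'c': p4 → p2
  read 'b': p2 → p3
  read 'a': p3 → p5
  read 'c': p5 → p5
  read 'a': p5 → p3
  read 'a': p3 → p5
  read 'a': p5 → p3
  read 'c': p3 → p2
  read 'a': p2 → p3
  read 'b': p3 → p4
  read 'c': p4 → p2
  read 'c': p2 → p4
  read 'b': p4 → p5
  read 'a': p5 → p3
  read 'b': p3 → p4
  read 'b': p4 → p5
  read 'a': p5 → p3
  end p3, accepted
w3:
  start at p1
  read 'a': p1 → p3
  read 'c': p3 → p2
  read 'b': p2 → p3
  read 'a': p3 → p5
  read 'b': p5 → p5
  read 'c': p5 → p5
  read 'b': p5 → p5
  read 'c': p5 → p5
  read 'b': p5 → p5
  read 'c': p5 → p5
  read 'b': p5 → p5
  read 'c': p5 → p5
  read 'c': p5 → p5
  read 'b': p5 → p5
  read 'c': p5 → p5
  read 'b': p5 → p5
  end p5, rejected
w4:
  start at p1
  read 'a': p1 → p3
  read 'c': p3 → p2
  read 'c': p2 → p4
  read 'c': p4 → p2
  read 'b': p2 → p3
  read 'a': p3 → p5
  read 'a': p5 → p3
  read 'b': p3 → p4
  read 'a': p4 → p0
  read 'b': p0 → p5
  read 'c': p5 → p5
  read 'a': p5 → p3
  read 'c': p3 → p2
  read 'c': p2 → p4
  read 'c': p4 → p2
  read 'b': p2 → p3
  read 'b': p3 → p4
  read 'b': p4 → p5
  end p5, rejected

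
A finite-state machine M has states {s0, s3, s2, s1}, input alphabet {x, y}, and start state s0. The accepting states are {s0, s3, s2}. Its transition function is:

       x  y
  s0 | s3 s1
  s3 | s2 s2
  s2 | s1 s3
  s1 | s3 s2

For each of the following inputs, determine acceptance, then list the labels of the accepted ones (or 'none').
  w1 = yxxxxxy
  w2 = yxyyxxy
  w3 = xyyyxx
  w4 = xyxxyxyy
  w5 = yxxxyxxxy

w1, w2, w3, w4, w5

w1: s0 → s1 → s3 → s2 → s1 → s3 → s2 → s3  → end s3, accepted
w2: s0 → s1 → s3 → s2 → s3 → s2 → s1 → s2  → end s2, accepted
w3: s0 → s3 → s2 → s3 → s2 → s1 → s3  → end s3, accepted
w4: s0 → s3 → s2 → s1 → s3 → s2 → s1 → s2 → s3  → end s3, accepted
w5: s0 → s1 → s3 → s2 → s1 → s2 → s1 → s3 → s2 → s3  → end s3, accepted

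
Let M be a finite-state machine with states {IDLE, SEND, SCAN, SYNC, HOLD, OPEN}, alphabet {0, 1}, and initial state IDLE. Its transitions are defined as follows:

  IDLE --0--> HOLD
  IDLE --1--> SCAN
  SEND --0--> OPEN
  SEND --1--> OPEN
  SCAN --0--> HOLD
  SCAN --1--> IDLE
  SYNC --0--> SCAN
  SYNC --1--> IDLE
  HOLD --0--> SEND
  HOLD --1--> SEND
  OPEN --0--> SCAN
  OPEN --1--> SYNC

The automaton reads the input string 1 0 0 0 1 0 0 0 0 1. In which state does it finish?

start at IDLE
read '1': IDLE → SCAN
read '0': SCAN → HOLD
read '0': HOLD → SEND
read '0': SEND → OPEN
read '1': OPEN → SYNC
read '0': SYNC → SCAN
read '0': SCAN → HOLD
read '0': HOLD → SEND
read '0': SEND → OPEN
read '1': OPEN → SYNC

SYNC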